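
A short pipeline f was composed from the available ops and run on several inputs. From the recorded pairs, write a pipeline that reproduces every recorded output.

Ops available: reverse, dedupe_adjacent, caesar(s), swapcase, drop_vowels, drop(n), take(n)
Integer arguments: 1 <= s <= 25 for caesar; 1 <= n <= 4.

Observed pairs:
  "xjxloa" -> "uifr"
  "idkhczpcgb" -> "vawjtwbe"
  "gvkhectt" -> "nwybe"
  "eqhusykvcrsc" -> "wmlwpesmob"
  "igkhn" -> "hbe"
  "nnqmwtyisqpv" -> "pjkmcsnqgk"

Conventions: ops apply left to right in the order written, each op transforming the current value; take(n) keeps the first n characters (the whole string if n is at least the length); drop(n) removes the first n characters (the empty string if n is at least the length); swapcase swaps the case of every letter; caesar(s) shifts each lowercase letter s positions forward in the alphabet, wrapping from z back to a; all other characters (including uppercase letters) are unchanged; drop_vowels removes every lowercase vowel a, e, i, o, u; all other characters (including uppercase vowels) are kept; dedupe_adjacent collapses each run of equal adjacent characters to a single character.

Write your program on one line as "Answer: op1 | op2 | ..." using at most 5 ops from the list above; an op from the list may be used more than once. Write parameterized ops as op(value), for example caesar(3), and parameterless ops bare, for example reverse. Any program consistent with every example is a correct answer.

drop(1) | drop(1) | caesar(20) | reverse | dedupe_adjacent

Check, running the answer program on each example:
  "xjxloa" -> "jxloa" -> "xloa" -> "rfiu" -> "uifr" -> "uifr"
  "idkhczpcgb" -> "dkhczpcgb" -> "khczpcgb" -> "ebwtjwav" -> "vawjtwbe" -> "vawjtwbe"
  "gvkhectt" -> "vkhectt" -> "khectt" -> "ebywnn" -> "nnwybe" -> "nwybe"
  "eqhusykvcrsc" -> "qhusykvcrsc" -> "husykvcrsc" -> "bomsepwlmw" -> "wmlwpesmob" -> "wmlwpesmob"
  "igkhn" -> "gkhn" -> "khn" -> "ebh" -> "hbe" -> "hbe"
  "nnqmwtyisqpv" -> "nqmwtyisqpv" -> "qmwtyisqpv" -> "kgqnscmkjp" -> "pjkmcsnqgk" -> "pjkmcsnqgk"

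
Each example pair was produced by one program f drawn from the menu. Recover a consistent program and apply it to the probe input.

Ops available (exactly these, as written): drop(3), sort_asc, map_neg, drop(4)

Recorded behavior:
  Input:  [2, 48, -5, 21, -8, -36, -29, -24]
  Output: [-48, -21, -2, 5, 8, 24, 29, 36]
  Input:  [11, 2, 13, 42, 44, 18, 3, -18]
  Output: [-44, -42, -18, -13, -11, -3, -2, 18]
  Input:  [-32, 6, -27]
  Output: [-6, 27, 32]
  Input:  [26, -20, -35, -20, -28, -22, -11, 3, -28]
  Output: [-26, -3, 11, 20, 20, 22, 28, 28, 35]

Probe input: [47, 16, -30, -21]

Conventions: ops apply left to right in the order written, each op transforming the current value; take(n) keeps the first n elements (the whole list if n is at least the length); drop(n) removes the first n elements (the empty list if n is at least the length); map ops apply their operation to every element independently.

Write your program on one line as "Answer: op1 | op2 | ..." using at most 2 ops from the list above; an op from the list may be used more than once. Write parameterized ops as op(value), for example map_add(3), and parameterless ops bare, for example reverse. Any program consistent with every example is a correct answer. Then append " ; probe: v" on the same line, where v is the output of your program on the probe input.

map_neg | sort_asc ; probe: [-47, -16, 21, 30]

Check, running the answer program on each example:
  [2, 48, -5, 21, -8, -36, -29, -24] -> [-2, -48, 5, -21, 8, 36, 29, 24] -> [-48, -21, -2, 5, 8, 24, 29, 36]
  [11, 2, 13, 42, 44, 18, 3, -18] -> [-11, -2, -13, -42, -44, -18, -3, 18] -> [-44, -42, -18, -13, -11, -3, -2, 18]
  [-32, 6, -27] -> [32, -6, 27] -> [-6, 27, 32]
  [26, -20, -35, -20, -28, -22, -11, 3, -28] -> [-26, 20, 35, 20, 28, 22, 11, -3, 28] -> [-26, -3, 11, 20, 20, 22, 28, 28, 35]
  probe: [47, 16, -30, -21] -> [-47, -16, 30, 21] -> [-47, -16, 21, 30]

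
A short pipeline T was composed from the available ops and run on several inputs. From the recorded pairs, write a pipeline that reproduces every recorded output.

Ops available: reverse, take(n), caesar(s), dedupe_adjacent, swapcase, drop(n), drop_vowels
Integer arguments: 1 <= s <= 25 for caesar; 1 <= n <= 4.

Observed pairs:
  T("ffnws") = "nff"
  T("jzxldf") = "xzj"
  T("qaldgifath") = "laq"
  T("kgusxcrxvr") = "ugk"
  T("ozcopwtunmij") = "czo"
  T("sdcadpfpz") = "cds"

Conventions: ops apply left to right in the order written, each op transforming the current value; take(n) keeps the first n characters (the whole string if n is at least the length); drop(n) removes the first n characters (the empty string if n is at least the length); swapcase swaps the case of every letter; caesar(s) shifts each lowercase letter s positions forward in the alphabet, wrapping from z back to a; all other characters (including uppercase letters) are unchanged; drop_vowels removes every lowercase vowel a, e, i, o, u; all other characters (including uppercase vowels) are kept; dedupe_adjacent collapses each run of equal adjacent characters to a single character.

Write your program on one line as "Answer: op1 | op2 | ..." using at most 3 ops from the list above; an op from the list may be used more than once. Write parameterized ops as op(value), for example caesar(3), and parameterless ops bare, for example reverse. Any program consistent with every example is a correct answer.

take(3) | reverse

Check, running the answer program on each example:
  "ffnws" -> "ffn" -> "nff"
  "jzxldf" -> "jzx" -> "xzj"
  "qaldgifath" -> "qal" -> "laq"
  "kgusxcrxvr" -> "kgu" -> "ugk"
  "ozcopwtunmij" -> "ozc" -> "czo"
  "sdcadpfpz" -> "sdc" -> "cds"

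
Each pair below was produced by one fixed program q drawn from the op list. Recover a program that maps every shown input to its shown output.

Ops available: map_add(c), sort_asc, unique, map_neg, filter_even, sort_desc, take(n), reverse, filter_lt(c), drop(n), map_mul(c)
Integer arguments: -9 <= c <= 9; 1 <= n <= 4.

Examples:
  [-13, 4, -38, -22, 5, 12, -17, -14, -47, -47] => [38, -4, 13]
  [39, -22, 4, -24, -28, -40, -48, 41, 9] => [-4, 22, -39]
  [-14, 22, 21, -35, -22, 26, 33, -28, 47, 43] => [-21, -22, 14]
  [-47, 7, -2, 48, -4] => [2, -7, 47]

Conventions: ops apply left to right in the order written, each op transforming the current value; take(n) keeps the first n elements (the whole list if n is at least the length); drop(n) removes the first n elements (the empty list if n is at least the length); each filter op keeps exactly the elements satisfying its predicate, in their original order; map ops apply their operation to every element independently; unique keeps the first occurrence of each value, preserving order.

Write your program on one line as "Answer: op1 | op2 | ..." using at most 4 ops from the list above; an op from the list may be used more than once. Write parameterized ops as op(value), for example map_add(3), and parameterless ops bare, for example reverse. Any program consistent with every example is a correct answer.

map_neg | take(3) | reverse

Check, running the answer program on each example:
  [-13, 4, -38, -22, 5, 12, -17, -14, -47, -47] -> [13, -4, 38, 22, -5, -12, 17, 14, 47, 47] -> [13, -4, 38] -> [38, -4, 13]
  [39, -22, 4, -24, -28, -40, -48, 41, 9] -> [-39, 22, -4, 24, 28, 40, 48, -41, -9] -> [-39, 22, -4] -> [-4, 22, -39]
  [-14, 22, 21, -35, -22, 26, 33, -28, 47, 43] -> [14, -22, -21, 35, 22, -26, -33, 28, -47, -43] -> [14, -22, -21] -> [-21, -22, 14]
  [-47, 7, -2, 48, -4] -> [47, -7, 2, -48, 4] -> [47, -7, 2] -> [2, -7, 47]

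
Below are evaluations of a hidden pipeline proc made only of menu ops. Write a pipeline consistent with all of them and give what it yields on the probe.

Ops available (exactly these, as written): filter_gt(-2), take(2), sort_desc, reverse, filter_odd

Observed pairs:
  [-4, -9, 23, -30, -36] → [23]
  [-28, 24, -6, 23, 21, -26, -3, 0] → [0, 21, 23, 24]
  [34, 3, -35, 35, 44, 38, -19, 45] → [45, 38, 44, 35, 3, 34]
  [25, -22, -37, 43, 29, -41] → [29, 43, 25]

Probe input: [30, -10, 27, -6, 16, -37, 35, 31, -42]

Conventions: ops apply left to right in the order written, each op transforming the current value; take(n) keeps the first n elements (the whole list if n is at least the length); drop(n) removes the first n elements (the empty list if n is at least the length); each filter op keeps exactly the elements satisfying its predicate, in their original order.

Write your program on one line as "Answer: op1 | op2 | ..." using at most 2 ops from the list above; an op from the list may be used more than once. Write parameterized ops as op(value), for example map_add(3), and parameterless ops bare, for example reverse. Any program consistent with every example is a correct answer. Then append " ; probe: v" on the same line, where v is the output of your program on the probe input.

filter_gt(-2) | reverse ; probe: [31, 35, 16, 27, 30]

Check, running the answer program on each example:
  [-4, -9, 23, -30, -36] -> [23] -> [23]
  [-28, 24, -6, 23, 21, -26, -3, 0] -> [24, 23, 21, 0] -> [0, 21, 23, 24]
  [34, 3, -35, 35, 44, 38, -19, 45] -> [34, 3, 35, 44, 38, 45] -> [45, 38, 44, 35, 3, 34]
  [25, -22, -37, 43, 29, -41] -> [25, 43, 29] -> [29, 43, 25]
  probe: [30, -10, 27, -6, 16, -37, 35, 31, -42] -> [30, 27, 16, 35, 31] -> [31, 35, 16, 27, 30]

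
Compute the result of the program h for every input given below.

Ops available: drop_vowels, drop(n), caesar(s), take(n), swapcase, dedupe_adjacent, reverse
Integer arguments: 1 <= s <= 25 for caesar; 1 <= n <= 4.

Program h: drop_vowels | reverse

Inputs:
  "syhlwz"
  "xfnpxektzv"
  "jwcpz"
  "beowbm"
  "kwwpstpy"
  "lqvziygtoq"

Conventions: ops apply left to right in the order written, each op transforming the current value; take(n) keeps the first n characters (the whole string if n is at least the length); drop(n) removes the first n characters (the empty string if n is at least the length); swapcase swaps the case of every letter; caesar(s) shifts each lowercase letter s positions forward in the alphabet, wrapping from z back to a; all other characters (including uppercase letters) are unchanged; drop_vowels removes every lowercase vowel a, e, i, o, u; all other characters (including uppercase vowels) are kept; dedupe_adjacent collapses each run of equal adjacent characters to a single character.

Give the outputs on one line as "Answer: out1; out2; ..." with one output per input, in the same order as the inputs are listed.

"zwlhys"; "vztkxpnfx"; "zpcwj"; "mbwb"; "yptspwwk"; "qtgyzvql"

Execution, op by op:
  "syhlwz" -> "syhlwz" -> "zwlhys"
  "xfnpxektzv" -> "xfnpxktzv" -> "vztkxpnfx"
  "jwcpz" -> "jwcpz" -> "zpcwj"
  "beowbm" -> "bwbm" -> "mbwb"
  "kwwpstpy" -> "kwwpstpy" -> "yptspwwk"
  "lqvziygtoq" -> "lqvzygtq" -> "qtgyzvql"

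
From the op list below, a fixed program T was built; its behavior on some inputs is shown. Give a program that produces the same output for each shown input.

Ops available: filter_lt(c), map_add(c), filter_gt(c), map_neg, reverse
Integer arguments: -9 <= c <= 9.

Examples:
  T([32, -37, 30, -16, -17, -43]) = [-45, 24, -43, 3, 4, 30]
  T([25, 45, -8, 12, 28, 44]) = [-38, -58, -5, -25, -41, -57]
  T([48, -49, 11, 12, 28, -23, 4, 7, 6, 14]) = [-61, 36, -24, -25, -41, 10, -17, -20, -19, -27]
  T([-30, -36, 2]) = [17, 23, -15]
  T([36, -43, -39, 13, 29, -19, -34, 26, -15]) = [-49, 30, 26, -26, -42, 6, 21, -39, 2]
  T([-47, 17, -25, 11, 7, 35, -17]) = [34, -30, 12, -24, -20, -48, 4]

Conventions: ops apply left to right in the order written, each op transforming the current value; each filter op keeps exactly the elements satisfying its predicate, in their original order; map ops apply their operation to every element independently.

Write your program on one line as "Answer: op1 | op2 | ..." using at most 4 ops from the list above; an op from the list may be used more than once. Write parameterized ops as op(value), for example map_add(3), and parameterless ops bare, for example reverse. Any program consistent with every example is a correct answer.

map_add(9) | map_neg | map_add(-4)

Check, running the answer program on each example:
  [32, -37, 30, -16, -17, -43] -> [41, -28, 39, -7, -8, -34] -> [-41, 28, -39, 7, 8, 34] -> [-45, 24, -43, 3, 4, 30]
  [25, 45, -8, 12, 28, 44] -> [34, 54, 1, 21, 37, 53] -> [-34, -54, -1, -21, -37, -53] -> [-38, -58, -5, -25, -41, -57]
  [48, -49, 11, 12, 28, -23, 4, 7, 6, 14] -> [57, -40, 20, 21, 37, -14, 13, 16, 15, 23] -> [-57, 40, -20, -21, -37, 14, -13, -16, -15, -23] -> [-61, 36, -24, -25, -41, 10, -17, -20, -19, -27]
  [-30, -36, 2] -> [-21, -27, 11] -> [21, 27, -11] -> [17, 23, -15]
  [36, -43, -39, 13, 29, -19, -34, 26, -15] -> [45, -34, -30, 22, 38, -10, -25, 35, -6] -> [-45, 34, 30, -22, -38, 10, 25, -35, 6] -> [-49, 30, 26, -26, -42, 6, 21, -39, 2]
  [-47, 17, -25, 11, 7, 35, -17] -> [-38, 26, -16, 20, 16, 44, -8] -> [38, -26, 16, -20, -16, -44, 8] -> [34, -30, 12, -24, -20, -48, 4]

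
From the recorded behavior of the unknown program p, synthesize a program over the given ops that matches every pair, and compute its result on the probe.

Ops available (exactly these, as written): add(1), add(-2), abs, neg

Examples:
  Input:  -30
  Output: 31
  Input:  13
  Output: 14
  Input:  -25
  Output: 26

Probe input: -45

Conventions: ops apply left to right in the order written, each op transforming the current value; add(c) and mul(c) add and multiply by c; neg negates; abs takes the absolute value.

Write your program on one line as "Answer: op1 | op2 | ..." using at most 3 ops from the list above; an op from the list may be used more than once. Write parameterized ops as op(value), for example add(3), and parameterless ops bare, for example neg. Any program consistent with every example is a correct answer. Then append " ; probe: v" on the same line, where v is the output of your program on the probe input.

abs | add(1) ; probe: 46

Check, running the answer program on each example:
  -30 -> 30 -> 31
  13 -> 13 -> 14
  -25 -> 25 -> 26
  probe: -45 -> 45 -> 46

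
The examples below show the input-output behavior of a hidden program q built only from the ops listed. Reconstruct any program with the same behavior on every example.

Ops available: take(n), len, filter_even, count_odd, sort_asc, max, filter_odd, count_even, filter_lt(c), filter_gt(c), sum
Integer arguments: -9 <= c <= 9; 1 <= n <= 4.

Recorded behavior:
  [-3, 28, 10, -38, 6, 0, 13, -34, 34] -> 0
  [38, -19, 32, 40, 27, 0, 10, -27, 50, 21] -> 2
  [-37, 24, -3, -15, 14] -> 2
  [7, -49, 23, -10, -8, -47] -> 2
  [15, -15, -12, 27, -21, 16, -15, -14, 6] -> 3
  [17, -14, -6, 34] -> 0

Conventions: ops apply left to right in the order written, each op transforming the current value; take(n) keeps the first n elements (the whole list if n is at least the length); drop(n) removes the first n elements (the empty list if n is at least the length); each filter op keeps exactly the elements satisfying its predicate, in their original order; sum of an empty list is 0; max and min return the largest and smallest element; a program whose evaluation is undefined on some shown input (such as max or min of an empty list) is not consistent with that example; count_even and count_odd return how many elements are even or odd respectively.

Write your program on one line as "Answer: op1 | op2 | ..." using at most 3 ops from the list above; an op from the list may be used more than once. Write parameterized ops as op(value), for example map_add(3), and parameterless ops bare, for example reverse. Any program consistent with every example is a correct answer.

filter_lt(-6) | count_odd

Check, running the answer program on each example:
  [-3, 28, 10, -38, 6, 0, 13, -34, 34] -> [-38, -34] -> 0
  [38, -19, 32, 40, 27, 0, 10, -27, 50, 21] -> [-19, -27] -> 2
  [-37, 24, -3, -15, 14] -> [-37, -15] -> 2
  [7, -49, 23, -10, -8, -47] -> [-49, -10, -8, -47] -> 2
  [15, -15, -12, 27, -21, 16, -15, -14, 6] -> [-15, -12, -21, -15, -14] -> 3
  [17, -14, -6, 34] -> [-14] -> 0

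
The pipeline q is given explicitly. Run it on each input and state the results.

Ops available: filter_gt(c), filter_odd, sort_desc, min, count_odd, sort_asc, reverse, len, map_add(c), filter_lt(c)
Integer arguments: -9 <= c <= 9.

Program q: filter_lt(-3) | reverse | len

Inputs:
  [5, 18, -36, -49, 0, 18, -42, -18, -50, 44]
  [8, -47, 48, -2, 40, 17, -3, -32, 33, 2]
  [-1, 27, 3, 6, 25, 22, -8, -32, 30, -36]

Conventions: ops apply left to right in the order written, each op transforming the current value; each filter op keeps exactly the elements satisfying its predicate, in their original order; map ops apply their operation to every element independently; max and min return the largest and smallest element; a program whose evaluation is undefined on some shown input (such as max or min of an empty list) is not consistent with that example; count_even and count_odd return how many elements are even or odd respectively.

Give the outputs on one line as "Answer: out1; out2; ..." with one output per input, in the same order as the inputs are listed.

Execution, op by op:
  [5, 18, -36, -49, 0, 18, -42, -18, -50, 44] -> [-36, -49, -42, -18, -50] -> [-50, -18, -42, -49, -36] -> 5
  [8, -47, 48, -2, 40, 17, -3, -32, 33, 2] -> [-47, -32] -> [-32, -47] -> 2
  [-1, 27, 3, 6, 25, 22, -8, -32, 30, -36] -> [-8, -32, -36] -> [-36, -32, -8] -> 3

5; 2; 3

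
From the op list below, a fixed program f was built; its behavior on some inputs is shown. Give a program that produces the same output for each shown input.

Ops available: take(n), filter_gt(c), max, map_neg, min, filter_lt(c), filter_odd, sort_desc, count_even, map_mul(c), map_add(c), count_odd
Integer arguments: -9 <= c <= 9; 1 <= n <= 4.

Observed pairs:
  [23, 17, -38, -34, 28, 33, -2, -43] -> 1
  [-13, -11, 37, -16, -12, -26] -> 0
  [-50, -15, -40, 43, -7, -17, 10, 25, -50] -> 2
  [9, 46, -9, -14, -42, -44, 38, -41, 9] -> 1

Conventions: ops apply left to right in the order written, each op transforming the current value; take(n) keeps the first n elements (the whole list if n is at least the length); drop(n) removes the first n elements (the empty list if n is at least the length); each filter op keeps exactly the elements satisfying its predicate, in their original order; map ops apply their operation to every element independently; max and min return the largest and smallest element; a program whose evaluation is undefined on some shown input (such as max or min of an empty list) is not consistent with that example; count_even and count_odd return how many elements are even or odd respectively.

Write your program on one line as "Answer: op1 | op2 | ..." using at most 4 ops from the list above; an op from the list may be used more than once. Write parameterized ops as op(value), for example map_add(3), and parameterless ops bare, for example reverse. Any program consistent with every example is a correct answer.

map_add(-7) | take(3) | count_odd

Check, running the answer program on each example:
  [23, 17, -38, -34, 28, 33, -2, -43] -> [16, 10, -45, -41, 21, 26, -9, -50] -> [16, 10, -45] -> 1
  [-13, -11, 37, -16, -12, -26] -> [-20, -18, 30, -23, -19, -33] -> [-20, -18, 30] -> 0
  [-50, -15, -40, 43, -7, -17, 10, 25, -50] -> [-57, -22, -47, 36, -14, -24, 3, 18, -57] -> [-57, -22, -47] -> 2
  [9, 46, -9, -14, -42, -44, 38, -41, 9] -> [2, 39, -16, -21, -49, -51, 31, -48, 2] -> [2, 39, -16] -> 1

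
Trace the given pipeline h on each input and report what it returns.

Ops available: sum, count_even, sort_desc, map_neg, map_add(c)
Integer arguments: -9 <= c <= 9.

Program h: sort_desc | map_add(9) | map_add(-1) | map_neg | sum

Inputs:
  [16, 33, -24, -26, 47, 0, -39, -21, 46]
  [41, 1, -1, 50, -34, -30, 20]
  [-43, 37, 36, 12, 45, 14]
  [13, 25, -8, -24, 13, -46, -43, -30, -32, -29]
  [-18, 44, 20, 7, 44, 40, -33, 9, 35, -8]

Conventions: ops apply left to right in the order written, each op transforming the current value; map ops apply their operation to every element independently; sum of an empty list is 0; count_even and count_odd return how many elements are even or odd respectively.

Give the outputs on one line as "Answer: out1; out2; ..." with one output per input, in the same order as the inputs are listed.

Execution, op by op:
  [16, 33, -24, -26, 47, 0, -39, -21, 46] -> [47, 46, 33, 16, 0, -21, -24, -26, -39] -> [56, 55, 42, 25, 9, -12, -15, -17, -30] -> [55, 54, 41, 24, 8, -13, -16, -18, -31] -> [-55, -54, -41, -24, -8, 13, 16, 18, 31] -> -104
  [41, 1, -1, 50, -34, -30, 20] -> [50, 41, 20, 1, -1, -30, -34] -> [59, 50, 29, 10, 8, -21, -25] -> [58, 49, 28, 9, 7, -22, -26] -> [-58, -49, -28, -9, -7, 22, 26] -> -103
  [-43, 37, 36, 12, 45, 14] -> [45, 37, 36, 14, 12, -43] -> [54, 46, 45, 23, 21, -34] -> [53, 45, 44, 22, 20, -35] -> [-53, -45, -44, -22, -20, 35] -> -149
  [13, 25, -8, -24, 13, -46, -43, -30, -32, -29] -> [25, 13, 13, -8, -24, -29, -30, -32, -43, -46] -> [34, 22, 22, 1, -15, -20, -21, -23, -34, -37] -> [33, 21, 21, 0, -16, -21, -22, -24, -35, -38] -> [-33, -21, -21, 0, 16, 21, 22, 24, 35, 38] -> 81
  [-18, 44, 20, 7, 44, 40, -33, 9, 35, -8] -> [44, 44, 40, 35, 20, 9, 7, -8, -18, -33] -> [53, 53, 49, 44, 29, 18, 16, 1, -9, -24] -> [52, 52, 48, 43, 28, 17, 15, 0, -10, -25] -> [-52, -52, -48, -43, -28, -17, -15, 0, 10, 25] -> -220

-104; -103; -149; 81; -220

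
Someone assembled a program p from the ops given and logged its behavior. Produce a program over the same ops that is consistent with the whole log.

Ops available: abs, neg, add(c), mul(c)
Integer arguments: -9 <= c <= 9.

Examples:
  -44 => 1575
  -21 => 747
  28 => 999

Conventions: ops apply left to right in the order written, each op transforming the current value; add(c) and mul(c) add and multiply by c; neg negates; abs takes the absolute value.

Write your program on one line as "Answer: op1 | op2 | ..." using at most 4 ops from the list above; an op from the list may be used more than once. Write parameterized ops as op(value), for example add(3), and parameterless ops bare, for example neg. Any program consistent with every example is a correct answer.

mul(6) | mul(6) | abs | add(-9)

Check, running the answer program on each example:
  -44 -> -264 -> -1584 -> 1584 -> 1575
  -21 -> -126 -> -756 -> 756 -> 747
  28 -> 168 -> 1008 -> 1008 -> 999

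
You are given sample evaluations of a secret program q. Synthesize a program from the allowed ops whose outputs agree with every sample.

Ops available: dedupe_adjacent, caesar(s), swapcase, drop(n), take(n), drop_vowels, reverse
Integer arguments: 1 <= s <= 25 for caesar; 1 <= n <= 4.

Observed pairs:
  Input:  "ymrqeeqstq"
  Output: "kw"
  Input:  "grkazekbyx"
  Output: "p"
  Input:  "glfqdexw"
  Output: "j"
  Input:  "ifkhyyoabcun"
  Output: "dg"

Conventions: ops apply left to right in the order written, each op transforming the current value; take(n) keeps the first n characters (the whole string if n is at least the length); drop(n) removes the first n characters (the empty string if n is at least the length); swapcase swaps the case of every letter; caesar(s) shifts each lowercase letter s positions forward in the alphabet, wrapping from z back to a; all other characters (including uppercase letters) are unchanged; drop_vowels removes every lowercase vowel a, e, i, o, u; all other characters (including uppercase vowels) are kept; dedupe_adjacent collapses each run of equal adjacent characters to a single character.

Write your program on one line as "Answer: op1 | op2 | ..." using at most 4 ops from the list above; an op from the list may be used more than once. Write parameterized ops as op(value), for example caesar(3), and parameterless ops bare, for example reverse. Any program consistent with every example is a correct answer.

caesar(24) | take(2) | reverse | drop_vowels

Check, running the answer program on each example:
  "ymrqeeqstq" -> "wkpoccoqro" -> "wk" -> "kw" -> "kw"
  "grkazekbyx" -> "epiyxcizwv" -> "ep" -> "pe" -> "p"
  "glfqdexw" -> "ejdobcvu" -> "ej" -> "je" -> "j"
  "ifkhyyoabcun" -> "gdifwwmyzasl" -> "gd" -> "dg" -> "dg"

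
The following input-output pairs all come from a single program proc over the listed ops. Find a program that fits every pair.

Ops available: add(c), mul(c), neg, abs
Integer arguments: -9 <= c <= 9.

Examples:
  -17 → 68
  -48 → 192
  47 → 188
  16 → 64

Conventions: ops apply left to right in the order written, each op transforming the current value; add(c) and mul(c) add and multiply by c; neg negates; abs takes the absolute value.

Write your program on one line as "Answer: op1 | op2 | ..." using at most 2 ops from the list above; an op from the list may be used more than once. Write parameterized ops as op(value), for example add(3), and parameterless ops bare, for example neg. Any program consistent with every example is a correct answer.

abs | mul(4)

Check, running the answer program on each example:
  -17 -> 17 -> 68
  -48 -> 48 -> 192
  47 -> 47 -> 188
  16 -> 16 -> 64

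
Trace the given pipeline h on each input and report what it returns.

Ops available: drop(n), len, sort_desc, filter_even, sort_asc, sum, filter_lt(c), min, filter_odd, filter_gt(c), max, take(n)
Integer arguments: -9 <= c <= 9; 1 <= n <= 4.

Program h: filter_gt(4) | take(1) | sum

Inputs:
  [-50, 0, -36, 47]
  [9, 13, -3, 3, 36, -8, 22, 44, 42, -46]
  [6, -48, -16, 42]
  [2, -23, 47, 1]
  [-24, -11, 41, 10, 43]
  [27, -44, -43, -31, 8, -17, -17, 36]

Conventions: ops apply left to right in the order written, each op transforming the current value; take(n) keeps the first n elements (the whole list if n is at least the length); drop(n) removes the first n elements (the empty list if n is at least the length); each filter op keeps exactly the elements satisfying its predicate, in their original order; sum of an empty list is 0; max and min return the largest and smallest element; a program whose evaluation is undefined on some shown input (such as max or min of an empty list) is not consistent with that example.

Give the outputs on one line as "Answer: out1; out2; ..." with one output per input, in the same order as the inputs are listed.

47; 9; 6; 47; 41; 27

Execution, op by op:
  [-50, 0, -36, 47] -> [47] -> [47] -> 47
  [9, 13, -3, 3, 36, -8, 22, 44, 42, -46] -> [9, 13, 36, 22, 44, 42] -> [9] -> 9
  [6, -48, -16, 42] -> [6, 42] -> [6] -> 6
  [2, -23, 47, 1] -> [47] -> [47] -> 47
  [-24, -11, 41, 10, 43] -> [41, 10, 43] -> [41] -> 41
  [27, -44, -43, -31, 8, -17, -17, 36] -> [27, 8, 36] -> [27] -> 27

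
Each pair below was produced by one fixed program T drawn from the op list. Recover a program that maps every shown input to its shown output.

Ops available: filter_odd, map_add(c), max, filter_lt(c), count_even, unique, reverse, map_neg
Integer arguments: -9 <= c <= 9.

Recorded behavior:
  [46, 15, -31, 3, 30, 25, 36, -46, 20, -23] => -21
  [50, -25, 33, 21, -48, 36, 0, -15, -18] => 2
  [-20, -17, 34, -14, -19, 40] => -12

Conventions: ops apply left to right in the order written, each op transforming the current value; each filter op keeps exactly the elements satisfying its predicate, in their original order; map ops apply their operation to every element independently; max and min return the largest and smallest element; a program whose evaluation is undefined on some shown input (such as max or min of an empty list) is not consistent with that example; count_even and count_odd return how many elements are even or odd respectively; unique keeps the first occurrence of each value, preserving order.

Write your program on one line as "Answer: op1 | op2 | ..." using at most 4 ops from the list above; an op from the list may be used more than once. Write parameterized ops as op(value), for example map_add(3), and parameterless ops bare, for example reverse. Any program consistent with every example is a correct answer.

filter_lt(2) | map_add(2) | max

Check, running the answer program on each example:
  [46, 15, -31, 3, 30, 25, 36, -46, 20, -23] -> [-31, -46, -23] -> [-29, -44, -21] -> -21
  [50, -25, 33, 21, -48, 36, 0, -15, -18] -> [-25, -48, 0, -15, -18] -> [-23, -46, 2, -13, -16] -> 2
  [-20, -17, 34, -14, -19, 40] -> [-20, -17, -14, -19] -> [-18, -15, -12, -17] -> -12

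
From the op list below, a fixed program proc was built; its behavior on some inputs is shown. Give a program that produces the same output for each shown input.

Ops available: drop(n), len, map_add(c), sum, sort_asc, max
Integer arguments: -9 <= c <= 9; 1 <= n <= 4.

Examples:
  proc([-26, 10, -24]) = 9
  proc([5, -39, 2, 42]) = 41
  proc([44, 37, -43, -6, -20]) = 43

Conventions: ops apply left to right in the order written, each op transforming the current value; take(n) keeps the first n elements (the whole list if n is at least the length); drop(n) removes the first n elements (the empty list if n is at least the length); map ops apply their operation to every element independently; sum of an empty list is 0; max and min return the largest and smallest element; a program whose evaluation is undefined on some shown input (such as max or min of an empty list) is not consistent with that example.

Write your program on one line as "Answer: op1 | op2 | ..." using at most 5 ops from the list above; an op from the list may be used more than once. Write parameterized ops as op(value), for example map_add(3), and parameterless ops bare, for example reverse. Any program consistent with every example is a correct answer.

map_add(-2) | map_add(1) | sort_asc | max

Check, running the answer program on each example:
  [-26, 10, -24] -> [-28, 8, -26] -> [-27, 9, -25] -> [-27, -25, 9] -> 9
  [5, -39, 2, 42] -> [3, -41, 0, 40] -> [4, -40, 1, 41] -> [-40, 1, 4, 41] -> 41
  [44, 37, -43, -6, -20] -> [42, 35, -45, -8, -22] -> [43, 36, -44, -7, -21] -> [-44, -21, -7, 36, 43] -> 43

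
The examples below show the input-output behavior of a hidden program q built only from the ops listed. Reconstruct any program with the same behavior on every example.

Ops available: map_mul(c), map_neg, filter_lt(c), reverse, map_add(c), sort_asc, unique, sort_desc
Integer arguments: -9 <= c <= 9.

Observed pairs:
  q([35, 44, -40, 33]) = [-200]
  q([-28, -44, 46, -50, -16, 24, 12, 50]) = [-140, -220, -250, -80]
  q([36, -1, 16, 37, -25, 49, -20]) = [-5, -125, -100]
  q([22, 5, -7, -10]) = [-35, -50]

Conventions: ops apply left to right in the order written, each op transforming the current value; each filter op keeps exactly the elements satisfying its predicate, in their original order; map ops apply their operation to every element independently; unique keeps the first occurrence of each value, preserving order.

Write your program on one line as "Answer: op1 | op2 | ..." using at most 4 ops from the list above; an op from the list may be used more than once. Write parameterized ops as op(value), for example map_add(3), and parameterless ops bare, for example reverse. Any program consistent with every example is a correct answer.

filter_lt(8) | map_mul(5) | filter_lt(7)

Check, running the answer program on each example:
  [35, 44, -40, 33] -> [-40] -> [-200] -> [-200]
  [-28, -44, 46, -50, -16, 24, 12, 50] -> [-28, -44, -50, -16] -> [-140, -220, -250, -80] -> [-140, -220, -250, -80]
  [36, -1, 16, 37, -25, 49, -20] -> [-1, -25, -20] -> [-5, -125, -100] -> [-5, -125, -100]
  [22, 5, -7, -10] -> [5, -7, -10] -> [25, -35, -50] -> [-35, -50]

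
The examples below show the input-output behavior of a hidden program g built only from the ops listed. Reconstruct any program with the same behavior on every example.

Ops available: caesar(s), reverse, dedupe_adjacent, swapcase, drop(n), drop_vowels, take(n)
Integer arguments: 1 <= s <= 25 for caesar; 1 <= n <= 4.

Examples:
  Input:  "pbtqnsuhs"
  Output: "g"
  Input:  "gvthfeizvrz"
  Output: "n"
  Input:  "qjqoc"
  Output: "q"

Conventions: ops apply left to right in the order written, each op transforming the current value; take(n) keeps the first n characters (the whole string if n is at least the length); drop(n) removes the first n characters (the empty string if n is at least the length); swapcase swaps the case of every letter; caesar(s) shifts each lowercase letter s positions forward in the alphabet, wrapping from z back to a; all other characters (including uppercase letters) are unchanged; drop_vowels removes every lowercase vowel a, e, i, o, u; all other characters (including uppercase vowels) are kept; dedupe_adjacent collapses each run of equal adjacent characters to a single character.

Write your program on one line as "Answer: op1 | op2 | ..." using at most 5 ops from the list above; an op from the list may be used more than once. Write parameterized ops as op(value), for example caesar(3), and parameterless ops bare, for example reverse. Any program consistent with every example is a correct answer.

reverse | take(1) | caesar(23) | caesar(17)

Check, running the answer program on each example:
  "pbtqnsuhs" -> "shusnqtbp" -> "s" -> "p" -> "g"
  "gvthfeizvrz" -> "zrvziefhtvg" -> "z" -> "w" -> "n"
  "qjqoc" -> "coqjq" -> "c" -> "z" -> "q"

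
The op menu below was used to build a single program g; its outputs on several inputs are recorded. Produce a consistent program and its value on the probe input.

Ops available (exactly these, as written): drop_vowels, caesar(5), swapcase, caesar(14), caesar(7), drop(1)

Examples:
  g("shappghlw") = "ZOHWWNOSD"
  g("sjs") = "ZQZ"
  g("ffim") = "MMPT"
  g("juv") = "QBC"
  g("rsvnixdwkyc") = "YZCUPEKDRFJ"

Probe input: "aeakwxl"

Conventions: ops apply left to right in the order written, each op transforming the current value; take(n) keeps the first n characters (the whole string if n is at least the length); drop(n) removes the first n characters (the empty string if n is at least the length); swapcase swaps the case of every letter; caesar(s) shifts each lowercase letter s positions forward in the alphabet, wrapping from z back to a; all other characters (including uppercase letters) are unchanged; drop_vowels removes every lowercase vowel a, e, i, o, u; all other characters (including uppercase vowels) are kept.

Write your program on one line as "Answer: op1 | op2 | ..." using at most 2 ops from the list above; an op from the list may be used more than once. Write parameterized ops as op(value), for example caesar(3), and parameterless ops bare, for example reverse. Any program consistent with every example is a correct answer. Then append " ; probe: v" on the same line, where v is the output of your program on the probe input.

caesar(7) | swapcase ; probe: "HLHRDES"

Check, running the answer program on each example:
  "shappghlw" -> "zohwwnosd" -> "ZOHWWNOSD"
  "sjs" -> "zqz" -> "ZQZ"
  "ffim" -> "mmpt" -> "MMPT"
  "juv" -> "qbc" -> "QBC"
  "rsvnixdwkyc" -> "yzcupekdrfj" -> "YZCUPEKDRFJ"
  probe: "aeakwxl" -> "hlhrdes" -> "HLHRDES"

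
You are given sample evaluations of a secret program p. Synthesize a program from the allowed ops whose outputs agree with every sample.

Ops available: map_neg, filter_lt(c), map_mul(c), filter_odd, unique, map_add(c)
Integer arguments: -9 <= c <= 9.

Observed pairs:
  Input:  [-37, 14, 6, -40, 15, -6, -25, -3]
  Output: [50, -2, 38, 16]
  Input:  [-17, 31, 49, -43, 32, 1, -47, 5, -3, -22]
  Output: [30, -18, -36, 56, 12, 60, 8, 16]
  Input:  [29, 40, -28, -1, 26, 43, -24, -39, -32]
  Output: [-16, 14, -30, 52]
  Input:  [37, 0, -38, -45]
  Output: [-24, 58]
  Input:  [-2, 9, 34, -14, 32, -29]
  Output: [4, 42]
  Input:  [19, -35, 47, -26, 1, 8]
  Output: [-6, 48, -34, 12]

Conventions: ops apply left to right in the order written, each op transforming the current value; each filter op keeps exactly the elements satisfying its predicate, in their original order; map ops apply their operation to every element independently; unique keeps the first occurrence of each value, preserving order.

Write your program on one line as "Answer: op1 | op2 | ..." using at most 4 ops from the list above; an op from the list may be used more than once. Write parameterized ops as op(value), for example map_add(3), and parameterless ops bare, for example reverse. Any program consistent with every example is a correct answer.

filter_odd | map_add(-7) | map_neg | map_add(6)

Check, running the answer program on each example:
  [-37, 14, 6, -40, 15, -6, -25, -3] -> [-37, 15, -25, -3] -> [-44, 8, -32, -10] -> [44, -8, 32, 10] -> [50, -2, 38, 16]
  [-17, 31, 49, -43, 32, 1, -47, 5, -3, -22] -> [-17, 31, 49, -43, 1, -47, 5, -3] -> [-24, 24, 42, -50, -6, -54, -2, -10] -> [24, -24, -42, 50, 6, 54, 2, 10] -> [30, -18, -36, 56, 12, 60, 8, 16]
  [29, 40, -28, -1, 26, 43, -24, -39, -32] -> [29, -1, 43, -39] -> [22, -8, 36, -46] -> [-22, 8, -36, 46] -> [-16, 14, -30, 52]
  [37, 0, -38, -45] -> [37, -45] -> [30, -52] -> [-30, 52] -> [-24, 58]
  [-2, 9, 34, -14, 32, -29] -> [9, -29] -> [2, -36] -> [-2, 36] -> [4, 42]
  [19, -35, 47, -26, 1, 8] -> [19, -35, 47, 1] -> [12, -42, 40, -6] -> [-12, 42, -40, 6] -> [-6, 48, -34, 12]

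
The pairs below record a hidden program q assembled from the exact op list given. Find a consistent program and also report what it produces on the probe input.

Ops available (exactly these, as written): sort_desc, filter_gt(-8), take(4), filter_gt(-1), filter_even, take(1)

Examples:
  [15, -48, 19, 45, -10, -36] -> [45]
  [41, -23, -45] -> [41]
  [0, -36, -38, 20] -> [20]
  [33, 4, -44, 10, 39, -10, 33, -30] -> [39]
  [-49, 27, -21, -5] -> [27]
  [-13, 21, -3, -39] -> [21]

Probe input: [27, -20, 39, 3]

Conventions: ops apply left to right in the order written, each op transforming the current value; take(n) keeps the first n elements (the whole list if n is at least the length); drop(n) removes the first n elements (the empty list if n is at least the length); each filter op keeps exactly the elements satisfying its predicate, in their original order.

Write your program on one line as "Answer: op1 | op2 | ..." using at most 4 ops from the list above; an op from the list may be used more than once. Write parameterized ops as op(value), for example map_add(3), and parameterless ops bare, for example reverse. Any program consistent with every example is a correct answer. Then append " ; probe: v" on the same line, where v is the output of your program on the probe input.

sort_desc | take(4) | take(1) ; probe: [39]

Check, running the answer program on each example:
  [15, -48, 19, 45, -10, -36] -> [45, 19, 15, -10, -36, -48] -> [45, 19, 15, -10] -> [45]
  [41, -23, -45] -> [41, -23, -45] -> [41, -23, -45] -> [41]
  [0, -36, -38, 20] -> [20, 0, -36, -38] -> [20, 0, -36, -38] -> [20]
  [33, 4, -44, 10, 39, -10, 33, -30] -> [39, 33, 33, 10, 4, -10, -30, -44] -> [39, 33, 33, 10] -> [39]
  [-49, 27, -21, -5] -> [27, -5, -21, -49] -> [27, -5, -21, -49] -> [27]
  [-13, 21, -3, -39] -> [21, -3, -13, -39] -> [21, -3, -13, -39] -> [21]
  probe: [27, -20, 39, 3] -> [39, 27, 3, -20] -> [39, 27, 3, -20] -> [39]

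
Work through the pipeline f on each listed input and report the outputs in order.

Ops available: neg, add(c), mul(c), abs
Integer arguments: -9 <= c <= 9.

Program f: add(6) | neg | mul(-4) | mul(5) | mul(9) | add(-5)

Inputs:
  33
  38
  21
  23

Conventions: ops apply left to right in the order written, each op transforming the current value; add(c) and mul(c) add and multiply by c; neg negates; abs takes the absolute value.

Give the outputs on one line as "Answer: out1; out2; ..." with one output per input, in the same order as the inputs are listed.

Execution, op by op:
  33 -> 39 -> -39 -> 156 -> 780 -> 7020 -> 7015
  38 -> 44 -> -44 -> 176 -> 880 -> 7920 -> 7915
  21 -> 27 -> -27 -> 108 -> 540 -> 4860 -> 4855
  23 -> 29 -> -29 -> 116 -> 580 -> 5220 -> 5215

7015; 7915; 4855; 5215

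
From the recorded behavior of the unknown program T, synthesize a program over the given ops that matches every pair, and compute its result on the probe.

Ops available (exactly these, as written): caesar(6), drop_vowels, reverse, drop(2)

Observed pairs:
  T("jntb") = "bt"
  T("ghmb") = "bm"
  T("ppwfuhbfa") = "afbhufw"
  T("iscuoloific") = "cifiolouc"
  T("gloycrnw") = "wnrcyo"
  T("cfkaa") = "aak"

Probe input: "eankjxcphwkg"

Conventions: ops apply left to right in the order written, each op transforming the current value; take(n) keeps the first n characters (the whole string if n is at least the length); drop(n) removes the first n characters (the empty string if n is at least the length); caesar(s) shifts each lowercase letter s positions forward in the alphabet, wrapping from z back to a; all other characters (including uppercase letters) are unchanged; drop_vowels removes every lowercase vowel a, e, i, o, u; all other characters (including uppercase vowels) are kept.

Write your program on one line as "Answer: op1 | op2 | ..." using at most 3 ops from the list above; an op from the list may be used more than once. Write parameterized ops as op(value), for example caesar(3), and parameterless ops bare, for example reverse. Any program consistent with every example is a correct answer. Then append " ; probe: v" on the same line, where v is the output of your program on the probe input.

drop(2) | reverse ; probe: "gkwhpcxjkn"

Check, running the answer program on each example:
  "jntb" -> "tb" -> "bt"
  "ghmb" -> "mb" -> "bm"
  "ppwfuhbfa" -> "wfuhbfa" -> "afbhufw"
  "iscuoloific" -> "cuoloific" -> "cifiolouc"
  "gloycrnw" -> "oycrnw" -> "wnrcyo"
  "cfkaa" -> "kaa" -> "aak"
  probe: "eankjxcphwkg" -> "nkjxcphwkg" -> "gkwhpcxjkn"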